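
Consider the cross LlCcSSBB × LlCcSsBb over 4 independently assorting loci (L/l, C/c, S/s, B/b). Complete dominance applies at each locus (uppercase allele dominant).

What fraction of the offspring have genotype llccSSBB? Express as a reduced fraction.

LlCcSSBB gametes: LCSB×4, LcSB×4, lCSB×4, lcSB×4
LlCcSsBb gametes: LCSB×1, LCSb×1, LCsB×1, LCsb×1, LcSB×1, LcSb×1, LcsB×1, Lcsb×1, lCSB×1, lCSb×1, lCsB×1, lCsb×1, lcSB×1, lcSb×1, lcsB×1, lcsb×1
LlCcSSBB×LlCcSsBb grid (16·16=256): LLCCSSBB=4 LLCCSSBb=4 LLCCSsBB=4 LLCCSsBb=4 LLCcSSBB=8 LLCcSSBb=8 LLCcSsBB=8 LLCcSsBb=8 LLccSSBB=4 LLccSSBb=4 LLccSsBB=4 LLccSsBb=4 LlCCSSBB=8 LlCCSSBb=8 LlCCSsBB=8 LlCCSsBb=8 LlCcSSBB=16 LlCcSSBb=16 LlCcSsBB=16 LlCcSsBb=16 LlccSSBB=8 LlccSSBb=8 LlccSsBB=8 LlccSsBb=8 llCCSSBB=4 llCCSSBb=4 llCCSsBB=4 llCCSsBb=4 llCcSSBB=8 llCcSSBb=8 llCcSsBB=8 llCcSsBb=8 llccSSBB=4 llccSSBb=4 llccSsBB=4 llccSsBb=4
llccSSBB hits 4/256; gcd=4; 4÷4/256÷4 = 1/64

P(llccSSBB) = 1/64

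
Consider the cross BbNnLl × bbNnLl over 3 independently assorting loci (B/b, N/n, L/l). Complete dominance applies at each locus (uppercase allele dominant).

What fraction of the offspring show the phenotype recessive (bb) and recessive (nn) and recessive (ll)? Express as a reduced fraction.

BbNnLl gametes: BNL×1, BNl×1, BnL×1, Bnl×1, bNL×1, bNl×1, bnL×1, bnl×1
bbNnLl gametes: bNL×2, bNl×2, bnL×2, bnl×2
BbNnLl×bbNnLl grid (8·8=64): BbNNLL=2 BbNNLl=4 BbNNll=2 BbNnLL=4 BbNnLl=8 BbNnll=4 BbnnLL=2 BbnnLl=4 Bbnnll=2 bbNNLL=2 bbNNLl=4 bbNNll=2 bbNnLL=4 bbNnLl=8 bbNnll=4 bbnnLL=2 bbnnLl=4 bbnnll=2
bb nn ll hits 2/64; gcd=2; 2÷2/64÷2 = 1/32

P(bb nn ll) = 1/32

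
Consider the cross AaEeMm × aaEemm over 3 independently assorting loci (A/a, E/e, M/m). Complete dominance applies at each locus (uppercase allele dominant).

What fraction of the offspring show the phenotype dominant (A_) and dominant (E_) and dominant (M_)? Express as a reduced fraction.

P(A_ E_ M_) = 3/16

AaEeMm gametes: AEM×1, AEm×1, AeM×1, Aem×1, aEM×1, aEm×1, aeM×1, aem×1
aaEemm gametes: aEm×4, aem×4
AaEeMm×aaEemm grid (8·8=64): AaEEMm=4 AaEEmm=4 AaEeMm=8 AaEemm=8 AaeeMm=4 Aaeemm=4 aaEEMm=4 aaEEmm=4 aaEeMm=8 aaEemm=8 aaeeMm=4 aaeemm=4
A_ E_ M_ hits 12/64; gcd=4; 12÷4/64÷4 = 3/16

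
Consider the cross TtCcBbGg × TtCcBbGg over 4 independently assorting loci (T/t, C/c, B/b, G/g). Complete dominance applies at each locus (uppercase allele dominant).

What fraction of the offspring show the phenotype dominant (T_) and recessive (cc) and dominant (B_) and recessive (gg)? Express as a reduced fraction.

P(T_ cc B_ gg) = 9/256

TtCcBbGg gametes: TCBG×1, TCBg×1, TCbG×1, TCbg×1, TcBG×1, TcBg×1, TcbG×1, Tcbg×1, tCBG×1, tCBg×1, tCbG×1, tCbg×1, tcBG×1, tcBg×1, tcbG×1, tcbg×1
TtCcBbGg gametes: TCBG×1, TCBg×1, TCbG×1, TCbg×1, TcBG×1, TcBg×1, TcbG×1, Tcbg×1, tCBG×1, tCBg×1, tCbG×1, tCbg×1, tcBG×1, tcBg×1, tcbG×1, tcbg×1
TtCcBbGg×TtCcBbGg grid (16·16=256): TTCCBBGG=1 TTCCBBGg=2 TTCCBBgg=1 TTCCBbGG=2 TTCCBbGg=4 TTCCBbgg=2 TTCCbbGG=1 TTCCbbGg=2 TTCCbbgg=1 TTCcBBGG=2 TTCcBBGg=4 TTCcBBgg=2 TTCcBbGG=4 TTCcBbGg=8 TTCcBbgg=4 TTCcbbGG=2 TTCcbbGg=4 TTCcbbgg=2 TTccBBGG=1 TTccBBGg=2 TTccBBgg=1 TTccBbGG=2 TTccBbGg=4 TTccBbgg=2 TTccbbGG=1 TTccbbGg=2 TTccbbgg=1 TtCCBBGG=2 TtCCBBGg=4 TtCCBBgg=2 TtCCBbGG=4 TtCCBbGg=8 TtCCBbgg=4 TtCCbbGG=2 TtCCbbGg=4 TtCCbbgg=2 TtCcBBGG=4 TtCcBBGg=8 TtCcBBgg=4 TtCcBbGG=8 TtCcBbGg=16 TtCcBbgg=8 TtCcbbGG=4 TtCcbbGg=8 TtCcbbgg=4 TtccBBGG=2 TtccBBGg=4 TtccBBgg=2 TtccBbGG=4 TtccBbGg=8 TtccBbgg=4 TtccbbGG=2 TtccbbGg=4 Ttccbbgg=2 ttCCBBGG=1 ttCCBBGg=2 ttCCBBgg=1 ttCCBbGG=2 ttCCBbGg=4 ttCCBbgg=2 ttCCbbGG=1 ttCCbbGg=2 ttCCbbgg=1 ttCcBBGG=2 ttCcBBGg=4 ttCcBBgg=2 ttCcBbGG=4 ttCcBbGg=8 ttCcBbgg=4 ttCcbbGG=2 ttCcbbGg=4 ttCcbbgg=2 ttccBBGG=1 ttccBBGg=2 ttccBBgg=1 ttccBbGG=2 ttccBbGg=4 ttccBbgg=2 ttccbbGG=1 ttccbbGg=2 ttccbbgg=1
T_ cc B_ gg hits 9/256; gcd=1; 9÷1/256÷1 = 9/256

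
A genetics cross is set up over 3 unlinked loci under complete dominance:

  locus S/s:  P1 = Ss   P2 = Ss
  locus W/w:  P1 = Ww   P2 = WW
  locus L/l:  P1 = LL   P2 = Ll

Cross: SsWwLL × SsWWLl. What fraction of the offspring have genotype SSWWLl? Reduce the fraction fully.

P(SSWWLl) = 1/16

SsWwLL gametes: SWL×2, SwL×2, sWL×2, swL×2
SsWWLl gametes: SWL×2, SWl×2, sWL×2, sWl×2
SsWwLL×SsWWLl grid (8·8=64): SSWWLL=4 SSWWLl=4 SSWwLL=4 SSWwLl=4 SsWWLL=8 SsWWLl=8 SsWwLL=8 SsWwLl=8 ssWWLL=4 ssWWLl=4 ssWwLL=4 ssWwLl=4
SSWWLl hits 4/64; gcd=4; 4÷4/64÷4 = 1/16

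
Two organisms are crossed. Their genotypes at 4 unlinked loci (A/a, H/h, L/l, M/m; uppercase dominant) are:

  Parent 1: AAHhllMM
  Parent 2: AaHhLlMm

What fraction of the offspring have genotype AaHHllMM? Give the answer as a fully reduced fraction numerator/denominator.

P(AaHHllMM) = 1/32

AAHhllMM gametes: AHlM×8, AhlM×8
AaHhLlMm gametes: AHLM×1, AHLm×1, AHlM×1, AHlm×1, AhLM×1, AhLm×1, AhlM×1, Ahlm×1, aHLM×1, aHLm×1, aHlM×1, aHlm×1, ahLM×1, ahLm×1, ahlM×1, ahlm×1
AAHhllMM×AaHhLlMm grid (16·16=256): AAHHLlMM=8 AAHHLlMm=8 AAHHllMM=8 AAHHllMm=8 AAHhLlMM=16 AAHhLlMm=16 AAHhllMM=16 AAHhllMm=16 AAhhLlMM=8 AAhhLlMm=8 AAhhllMM=8 AAhhllMm=8 AaHHLlMM=8 AaHHLlMm=8 AaHHllMM=8 AaHHllMm=8 AaHhLlMM=16 AaHhLlMm=16 AaHhllMM=16 AaHhllMm=16 AahhLlMM=8 AahhLlMm=8 AahhllMM=8 AahhllMm=8
AaHHllMM hits 8/256; gcd=8; 8÷8/256÷8 = 1/32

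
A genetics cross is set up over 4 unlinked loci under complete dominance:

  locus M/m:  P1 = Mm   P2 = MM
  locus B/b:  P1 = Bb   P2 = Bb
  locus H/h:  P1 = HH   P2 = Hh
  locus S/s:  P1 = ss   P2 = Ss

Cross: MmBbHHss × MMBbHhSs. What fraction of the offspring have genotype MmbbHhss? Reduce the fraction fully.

P(MmbbHhss) = 1/32

MmBbHHss gametes: MBHs×4, MbHs×4, mBHs×4, mbHs×4
MMBbHhSs gametes: MBHS×2, MBHs×2, MBhS×2, MBhs×2, MbHS×2, MbHs×2, MbhS×2, Mbhs×2
MmBbHHss×MMBbHhSs grid (16·16=256): MMBBHHSs=8 MMBBHHss=8 MMBBHhSs=8 MMBBHhss=8 MMBbHHSs=16 MMBbHHss=16 MMBbHhSs=16 MMBbHhss=16 MMbbHHSs=8 MMbbHHss=8 MMbbHhSs=8 MMbbHhss=8 MmBBHHSs=8 MmBBHHss=8 MmBBHhSs=8 MmBBHhss=8 MmBbHHSs=16 MmBbHHss=16 MmBbHhSs=16 MmBbHhss=16 MmbbHHSs=8 MmbbHHss=8 MmbbHhSs=8 MmbbHhss=8
MmbbHhss hits 8/256; gcd=8; 8÷8/256÷8 = 1/32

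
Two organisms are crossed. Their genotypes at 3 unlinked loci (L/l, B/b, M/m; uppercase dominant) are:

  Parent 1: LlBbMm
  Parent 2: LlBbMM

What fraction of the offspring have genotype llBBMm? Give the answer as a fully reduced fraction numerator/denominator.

LlBbMm gametes: LBM×1, LBm×1, LbM×1, Lbm×1, lBM×1, lBm×1, lbM×1, lbm×1
LlBbMM gametes: LBM×2, LbM×2, lBM×2, lbM×2
LlBbMm×LlBbMM grid (8·8=64): LLBBMM=2 LLBBMm=2 LLBbMM=4 LLBbMm=4 LLbbMM=2 LLbbMm=2 LlBBMM=4 LlBBMm=4 LlBbMM=8 LlBbMm=8 LlbbMM=4 LlbbMm=4 llBBMM=2 llBBMm=2 llBbMM=4 llBbMm=4 llbbMM=2 llbbMm=2
llBBMm hits 2/64; gcd=2; 2÷2/64÷2 = 1/32

P(llBBMm) = 1/32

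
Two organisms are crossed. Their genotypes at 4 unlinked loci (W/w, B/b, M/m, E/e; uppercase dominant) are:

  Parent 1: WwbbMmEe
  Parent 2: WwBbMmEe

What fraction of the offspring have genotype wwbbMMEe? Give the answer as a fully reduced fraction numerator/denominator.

WwbbMmEe gametes: WbME×2, WbMe×2, WbmE×2, Wbme×2, wbME×2, wbMe×2, wbmE×2, wbme×2
WwBbMmEe gametes: WBME×1, WBMe×1, WBmE×1, WBme×1, WbME×1, WbMe×1, WbmE×1, Wbme×1, wBME×1, wBMe×1, wBmE×1, wBme×1, wbME×1, wbMe×1, wbmE×1, wbme×1
WwbbMmEe×WwBbMmEe grid (16·16=256): WWBbMMEE=2 WWBbMMEe=4 WWBbMMee=2 WWBbMmEE=4 WWBbMmEe=8 WWBbMmee=4 WWBbmmEE=2 WWBbmmEe=4 WWBbmmee=2 WWbbMMEE=2 WWbbMMEe=4 WWbbMMee=2 WWbbMmEE=4 WWbbMmEe=8 WWbbMmee=4 WWbbmmEE=2 WWbbmmEe=4 WWbbmmee=2 WwBbMMEE=4 WwBbMMEe=8 WwBbMMee=4 WwBbMmEE=8 WwBbMmEe=16 WwBbMmee=8 WwBbmmEE=4 WwBbmmEe=8 WwBbmmee=4 WwbbMMEE=4 WwbbMMEe=8 WwbbMMee=4 WwbbMmEE=8 WwbbMmEe=16 WwbbMmee=8 WwbbmmEE=4 WwbbmmEe=8 Wwbbmmee=4 wwBbMMEE=2 wwBbMMEe=4 wwBbMMee=2 wwBbMmEE=4 wwBbMmEe=8 wwBbMmee=4 wwBbmmEE=2 wwBbmmEe=4 wwBbmmee=2 wwbbMMEE=2 wwbbMMEe=4 wwbbMMee=2 wwbbMmEE=4 wwbbMmEe=8 wwbbMmee=4 wwbbmmEE=2 wwbbmmEe=4 wwbbmmee=2
wwbbMMEe hits 4/256; gcd=4; 4÷4/256÷4 = 1/64

P(wwbbMMEe) = 1/64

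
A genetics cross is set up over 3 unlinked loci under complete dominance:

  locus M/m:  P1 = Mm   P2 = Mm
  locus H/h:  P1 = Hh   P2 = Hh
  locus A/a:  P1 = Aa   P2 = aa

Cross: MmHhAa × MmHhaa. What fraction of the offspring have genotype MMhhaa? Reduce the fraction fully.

MmHhAa gametes: MHA×1, MHa×1, MhA×1, Mha×1, mHA×1, mHa×1, mhA×1, mha×1
MmHhaa gametes: MHa×2, Mha×2, mHa×2, mha×2
MmHhAa×MmHhaa grid (8·8=64): MMHHAa=2 MMHHaa=2 MMHhAa=4 MMHhaa=4 MMhhAa=2 MMhhaa=2 MmHHAa=4 MmHHaa=4 MmHhAa=8 MmHhaa=8 MmhhAa=4 Mmhhaa=4 mmHHAa=2 mmHHaa=2 mmHhAa=4 mmHhaa=4 mmhhAa=2 mmhhaa=2
MMhhaa hits 2/64; gcd=2; 2÷2/64÷2 = 1/32

P(MMhhaa) = 1/32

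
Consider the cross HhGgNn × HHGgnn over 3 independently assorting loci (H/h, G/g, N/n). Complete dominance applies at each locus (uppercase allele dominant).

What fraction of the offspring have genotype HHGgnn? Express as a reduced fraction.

P(HHGgnn) = 1/8

HhGgNn gametes: HGN×1, HGn×1, HgN×1, Hgn×1, hGN×1, hGn×1, hgN×1, hgn×1
HHGgnn gametes: HGn×4, Hgn×4
HhGgNn×HHGgnn grid (8·8=64): HHGGNn=4 HHGGnn=4 HHGgNn=8 HHGgnn=8 HHggNn=4 HHggnn=4 HhGGNn=4 HhGGnn=4 HhGgNn=8 HhGgnn=8 HhggNn=4 Hhggnn=4
HHGgnn hits 8/64; gcd=8; 8÷8/64÷8 = 1/8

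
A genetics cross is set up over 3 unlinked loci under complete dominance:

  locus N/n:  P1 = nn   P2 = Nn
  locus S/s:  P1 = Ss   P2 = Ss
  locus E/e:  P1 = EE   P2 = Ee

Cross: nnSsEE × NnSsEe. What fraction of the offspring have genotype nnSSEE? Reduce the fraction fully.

nnSsEE gametes: nSE×4, nsE×4
NnSsEe gametes: NSE×1, NSe×1, NsE×1, Nse×1, nSE×1, nSe×1, nsE×1, nse×1
nnSsEE×NnSsEe grid (8·8=64): NnSSEE=4 NnSSEe=4 NnSsEE=8 NnSsEe=8 NnssEE=4 NnssEe=4 nnSSEE=4 nnSSEe=4 nnSsEE=8 nnSsEe=8 nnssEE=4 nnssEe=4
nnSSEE hits 4/64; gcd=4; 4÷4/64÷4 = 1/16

P(nnSSEE) = 1/16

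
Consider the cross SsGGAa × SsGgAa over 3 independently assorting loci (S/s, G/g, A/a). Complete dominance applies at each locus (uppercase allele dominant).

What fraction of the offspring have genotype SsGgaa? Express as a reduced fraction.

SsGGAa gametes: SGA×2, SGa×2, sGA×2, sGa×2
SsGgAa gametes: SGA×1, SGa×1, SgA×1, Sga×1, sGA×1, sGa×1, sgA×1, sga×1
SsGGAa×SsGgAa grid (8·8=64): SSGGAA=2 SSGGAa=4 SSGGaa=2 SSGgAA=2 SSGgAa=4 SSGgaa=2 SsGGAA=4 SsGGAa=8 SsGGaa=4 SsGgAA=4 SsGgAa=8 SsGgaa=4 ssGGAA=2 ssGGAa=4 ssGGaa=2 ssGgAA=2 ssGgAa=4 ssGgaa=2
SsGgaa hits 4/64; gcd=4; 4÷4/64÷4 = 1/16

P(SsGgaa) = 1/16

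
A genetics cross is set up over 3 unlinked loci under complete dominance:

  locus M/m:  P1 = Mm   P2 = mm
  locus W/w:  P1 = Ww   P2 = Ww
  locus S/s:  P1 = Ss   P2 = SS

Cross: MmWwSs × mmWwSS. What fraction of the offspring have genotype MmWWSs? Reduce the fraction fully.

P(MmWWSs) = 1/16

MmWwSs gametes: MWS×1, MWs×1, MwS×1, Mws×1, mWS×1, mWs×1, mwS×1, mws×1
mmWwSS gametes: mWS×4, mwS×4
MmWwSs×mmWwSS grid (8·8=64): MmWWSS=4 MmWWSs=4 MmWwSS=8 MmWwSs=8 MmwwSS=4 MmwwSs=4 mmWWSS=4 mmWWSs=4 mmWwSS=8 mmWwSs=8 mmwwSS=4 mmwwSs=4
MmWWSs hits 4/64; gcd=4; 4÷4/64÷4 = 1/16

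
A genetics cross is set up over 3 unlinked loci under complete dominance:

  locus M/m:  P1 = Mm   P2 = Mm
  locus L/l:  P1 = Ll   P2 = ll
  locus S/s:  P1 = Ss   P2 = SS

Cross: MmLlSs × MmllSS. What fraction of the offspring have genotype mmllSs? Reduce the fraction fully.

P(mmllSs) = 1/16

MmLlSs gametes: MLS×1, MLs×1, MlS×1, Mls×1, mLS×1, mLs×1, mlS×1, mls×1
MmllSS gametes: MlS×4, mlS×4
MmLlSs×MmllSS grid (8·8=64): MMLlSS=4 MMLlSs=4 MMllSS=4 MMllSs=4 MmLlSS=8 MmLlSs=8 MmllSS=8 MmllSs=8 mmLlSS=4 mmLlSs=4 mmllSS=4 mmllSs=4
mmllSs hits 4/64; gcd=4; 4÷4/64÷4 = 1/16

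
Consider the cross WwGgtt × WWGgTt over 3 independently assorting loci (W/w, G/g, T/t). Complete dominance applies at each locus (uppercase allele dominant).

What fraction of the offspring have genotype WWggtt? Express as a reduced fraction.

WwGgtt gametes: WGt×2, Wgt×2, wGt×2, wgt×2
WWGgTt gametes: WGT×2, WGt×2, WgT×2, Wgt×2
WwGgtt×WWGgTt grid (8·8=64): WWGGTt=4 WWGGtt=4 WWGgTt=8 WWGgtt=8 WWggTt=4 WWggtt=4 WwGGTt=4 WwGGtt=4 WwGgTt=8 WwGgtt=8 WwggTt=4 Wwggtt=4
WWggtt hits 4/64; gcd=4; 4÷4/64÷4 = 1/16

P(WWggtt) = 1/16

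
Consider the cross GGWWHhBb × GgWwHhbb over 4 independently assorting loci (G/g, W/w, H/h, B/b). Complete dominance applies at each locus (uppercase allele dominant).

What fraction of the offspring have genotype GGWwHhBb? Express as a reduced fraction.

GGWWHhBb gametes: GWHB×4, GWHb×4, GWhB×4, GWhb×4
GgWwHhbb gametes: GWHb×2, GWhb×2, GwHb×2, Gwhb×2, gWHb×2, gWhb×2, gwHb×2, gwhb×2
GGWWHhBb×GgWwHhbb grid (16·16=256): GGWWHHBb=8 GGWWHHbb=8 GGWWHhBb=16 GGWWHhbb=16 GGWWhhBb=8 GGWWhhbb=8 GGWwHHBb=8 GGWwHHbb=8 GGWwHhBb=16 GGWwHhbb=16 GGWwhhBb=8 GGWwhhbb=8 GgWWHHBb=8 GgWWHHbb=8 GgWWHhBb=16 GgWWHhbb=16 GgWWhhBb=8 GgWWhhbb=8 GgWwHHBb=8 GgWwHHbb=8 GgWwHhBb=16 GgWwHhbb=16 GgWwhhBb=8 GgWwhhbb=8
GGWwHhBb hits 16/256; gcd=16; 16÷16/256÷16 = 1/16

P(GGWwHhBb) = 1/16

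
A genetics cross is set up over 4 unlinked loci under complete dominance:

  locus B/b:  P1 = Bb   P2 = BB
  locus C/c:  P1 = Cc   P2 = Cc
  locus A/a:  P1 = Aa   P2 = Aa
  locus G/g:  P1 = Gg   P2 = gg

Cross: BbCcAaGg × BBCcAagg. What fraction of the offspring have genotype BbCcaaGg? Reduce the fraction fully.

BbCcAaGg gametes: BCAG×1, BCAg×1, BCaG×1, BCag×1, BcAG×1, BcAg×1, BcaG×1, Bcag×1, bCAG×1, bCAg×1, bCaG×1, bCag×1, bcAG×1, bcAg×1, bcaG×1, bcag×1
BBCcAagg gametes: BCAg×4, BCag×4, BcAg×4, Bcag×4
BbCcAaGg×BBCcAagg grid (16·16=256): BBCCAAGg=4 BBCCAAgg=4 BBCCAaGg=8 BBCCAagg=8 BBCCaaGg=4 BBCCaagg=4 BBCcAAGg=8 BBCcAAgg=8 BBCcAaGg=16 BBCcAagg=16 BBCcaaGg=8 BBCcaagg=8 BBccAAGg=4 BBccAAgg=4 BBccAaGg=8 BBccAagg=8 BBccaaGg=4 BBccaagg=4 BbCCAAGg=4 BbCCAAgg=4 BbCCAaGg=8 BbCCAagg=8 BbCCaaGg=4 BbCCaagg=4 BbCcAAGg=8 BbCcAAgg=8 BbCcAaGg=16 BbCcAagg=16 BbCcaaGg=8 BbCcaagg=8 BbccAAGg=4 BbccAAgg=4 BbccAaGg=8 BbccAagg=8 BbccaaGg=4 Bbccaagg=4
BbCcaaGg hits 8/256; gcd=8; 8÷8/256÷8 = 1/32

P(BbCcaaGg) = 1/32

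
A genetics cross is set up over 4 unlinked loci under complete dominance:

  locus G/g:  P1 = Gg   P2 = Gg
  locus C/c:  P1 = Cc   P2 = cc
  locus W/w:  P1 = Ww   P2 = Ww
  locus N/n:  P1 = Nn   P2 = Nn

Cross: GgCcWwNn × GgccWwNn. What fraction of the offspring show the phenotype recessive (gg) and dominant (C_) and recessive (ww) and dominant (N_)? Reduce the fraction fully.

P(gg C_ ww N_) = 3/128

GgCcWwNn gametes: GCWN×1, GCWn×1, GCwN×1, GCwn×1, GcWN×1, GcWn×1, GcwN×1, Gcwn×1, gCWN×1, gCWn×1, gCwN×1, gCwn×1, gcWN×1, gcWn×1, gcwN×1, gcwn×1
GgccWwNn gametes: GcWN×2, GcWn×2, GcwN×2, Gcwn×2, gcWN×2, gcWn×2, gcwN×2, gcwn×2
GgCcWwNn×GgccWwNn grid (16·16=256): GGCcWWNN=2 GGCcWWNn=4 GGCcWWnn=2 GGCcWwNN=4 GGCcWwNn=8 GGCcWwnn=4 GGCcwwNN=2 GGCcwwNn=4 GGCcwwnn=2 GGccWWNN=2 GGccWWNn=4 GGccWWnn=2 GGccWwNN=4 GGccWwNn=8 GGccWwnn=4 GGccwwNN=2 GGccwwNn=4 GGccwwnn=2 GgCcWWNN=4 GgCcWWNn=8 GgCcWWnn=4 GgCcWwNN=8 GgCcWwNn=16 GgCcWwnn=8 GgCcwwNN=4 GgCcwwNn=8 GgCcwwnn=4 GgccWWNN=4 GgccWWNn=8 GgccWWnn=4 GgccWwNN=8 GgccWwNn=16 GgccWwnn=8 GgccwwNN=4 GgccwwNn=8 Ggccwwnn=4 ggCcWWNN=2 ggCcWWNn=4 ggCcWWnn=2 ggCcWwNN=4 ggCcWwNn=8 ggCcWwnn=4 ggCcwwNN=2 ggCcwwNn=4 ggCcwwnn=2 ggccWWNN=2 ggccWWNn=4 ggccWWnn=2 ggccWwNN=4 ggccWwNn=8 ggccWwnn=4 ggccwwNN=2 ggccwwNn=4 ggccwwnn=2
gg C_ ww N_ hits 6/256; gcd=2; 6÷2/256÷2 = 3/128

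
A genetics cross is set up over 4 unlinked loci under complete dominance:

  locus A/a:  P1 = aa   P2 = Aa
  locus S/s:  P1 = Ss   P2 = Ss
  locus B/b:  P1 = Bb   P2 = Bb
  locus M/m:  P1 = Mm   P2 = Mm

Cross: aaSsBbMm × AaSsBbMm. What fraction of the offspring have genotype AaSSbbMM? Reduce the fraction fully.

aaSsBbMm gametes: aSBM×2, aSBm×2, aSbM×2, aSbm×2, asBM×2, asBm×2, asbM×2, asbm×2
AaSsBbMm gametes: ASBM×1, ASBm×1, ASbM×1, ASbm×1, AsBM×1, AsBm×1, AsbM×1, Asbm×1, aSBM×1, aSBm×1, aSbM×1, aSbm×1, asBM×1, asBm×1, asbM×1, asbm×1
aaSsBbMm×AaSsBbMm grid (16·16=256): AaSSBBMM=2 AaSSBBMm=4 AaSSBBmm=2 AaSSBbMM=4 AaSSBbMm=8 AaSSBbmm=4 AaSSbbMM=2 AaSSbbMm=4 AaSSbbmm=2 AaSsBBMM=4 AaSsBBMm=8 AaSsBBmm=4 AaSsBbMM=8 AaSsBbMm=16 AaSsBbmm=8 AaSsbbMM=4 AaSsbbMm=8 AaSsbbmm=4 AassBBMM=2 AassBBMm=4 AassBBmm=2 AassBbMM=4 AassBbMm=8 AassBbmm=4 AassbbMM=2 AassbbMm=4 Aassbbmm=2 aaSSBBMM=2 aaSSBBMm=4 aaSSBBmm=2 aaSSBbMM=4 aaSSBbMm=8 aaSSBbmm=4 aaSSbbMM=2 aaSSbbMm=4 aaSSbbmm=2 aaSsBBMM=4 aaSsBBMm=8 aaSsBBmm=4 aaSsBbMM=8 aaSsBbMm=16 aaSsBbmm=8 aaSsbbMM=4 aaSsbbMm=8 aaSsbbmm=4 aassBBMM=2 aassBBMm=4 aassBBmm=2 aassBbMM=4 aassBbMm=8 aassBbmm=4 aassbbMM=2 aassbbMm=4 aassbbmm=2
AaSSbbMM hits 2/256; gcd=2; 2÷2/256÷2 = 1/128

P(AaSSbbMM) = 1/128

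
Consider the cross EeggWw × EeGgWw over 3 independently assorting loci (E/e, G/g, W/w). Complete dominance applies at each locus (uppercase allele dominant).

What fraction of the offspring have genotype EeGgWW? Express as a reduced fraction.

EeggWw gametes: EgW×2, Egw×2, egW×2, egw×2
EeGgWw gametes: EGW×1, EGw×1, EgW×1, Egw×1, eGW×1, eGw×1, egW×1, egw×1
EeggWw×EeGgWw grid (8·8=64): EEGgWW=2 EEGgWw=4 EEGgww=2 EEggWW=2 EEggWw=4 EEggww=2 EeGgWW=4 EeGgWw=8 EeGgww=4 EeggWW=4 EeggWw=8 Eeggww=4 eeGgWW=2 eeGgWw=4 eeGgww=2 eeggWW=2 eeggWw=4 eeggww=2
EeGgWW hits 4/64; gcd=4; 4÷4/64÷4 = 1/16

P(EeGgWW) = 1/16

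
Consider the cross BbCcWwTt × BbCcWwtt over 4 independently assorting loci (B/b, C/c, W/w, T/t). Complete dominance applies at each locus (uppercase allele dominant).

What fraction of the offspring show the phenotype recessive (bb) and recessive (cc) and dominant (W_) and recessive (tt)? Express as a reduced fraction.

BbCcWwTt gametes: BCWT×1, BCWt×1, BCwT×1, BCwt×1, BcWT×1, BcWt×1, BcwT×1, Bcwt×1, bCWT×1, bCWt×1, bCwT×1, bCwt×1, bcWT×1, bcWt×1, bcwT×1, bcwt×1
BbCcWwtt gametes: BCWt×2, BCwt×2, BcWt×2, Bcwt×2, bCWt×2, bCwt×2, bcWt×2, bcwt×2
BbCcWwTt×BbCcWwtt grid (16·16=256): BBCCWWTt=2 BBCCWWtt=2 BBCCWwTt=4 BBCCWwtt=4 BBCCwwTt=2 BBCCwwtt=2 BBCcWWTt=4 BBCcWWtt=4 BBCcWwTt=8 BBCcWwtt=8 BBCcwwTt=4 BBCcwwtt=4 BBccWWTt=2 BBccWWtt=2 BBccWwTt=4 BBccWwtt=4 BBccwwTt=2 BBccwwtt=2 BbCCWWTt=4 BbCCWWtt=4 BbCCWwTt=8 BbCCWwtt=8 BbCCwwTt=4 BbCCwwtt=4 BbCcWWTt=8 BbCcWWtt=8 BbCcWwTt=16 BbCcWwtt=16 BbCcwwTt=8 BbCcwwtt=8 BbccWWTt=4 BbccWWtt=4 BbccWwTt=8 BbccWwtt=8 BbccwwTt=4 Bbccwwtt=4 bbCCWWTt=2 bbCCWWtt=2 bbCCWwTt=4 bbCCWwtt=4 bbCCwwTt=2 bbCCwwtt=2 bbCcWWTt=4 bbCcWWtt=4 bbCcWwTt=8 bbCcWwtt=8 bbCcwwTt=4 bbCcwwtt=4 bbccWWTt=2 bbccWWtt=2 bbccWwTt=4 bbccWwtt=4 bbccwwTt=2 bbccwwtt=2
bb cc W_ tt hits 6/256; gcd=2; 6÷2/256÷2 = 3/128

P(bb cc W_ tt) = 3/128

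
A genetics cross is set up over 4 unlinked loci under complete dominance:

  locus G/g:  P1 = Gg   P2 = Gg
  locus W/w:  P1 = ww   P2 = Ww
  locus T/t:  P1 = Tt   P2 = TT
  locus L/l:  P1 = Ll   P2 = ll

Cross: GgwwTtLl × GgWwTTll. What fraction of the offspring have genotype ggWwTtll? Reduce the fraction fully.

GgwwTtLl gametes: GwTL×2, GwTl×2, GwtL×2, Gwtl×2, gwTL×2, gwTl×2, gwtL×2, gwtl×2
GgWwTTll gametes: GWTl×4, GwTl×4, gWTl×4, gwTl×4
GgwwTtLl×GgWwTTll grid (16·16=256): GGWwTTLl=8 GGWwTTll=8 GGWwTtLl=8 GGWwTtll=8 GGwwTTLl=8 GGwwTTll=8 GGwwTtLl=8 GGwwTtll=8 GgWwTTLl=16 GgWwTTll=16 GgWwTtLl=16 GgWwTtll=16 GgwwTTLl=16 GgwwTTll=16 GgwwTtLl=16 GgwwTtll=16 ggWwTTLl=8 ggWwTTll=8 ggWwTtLl=8 ggWwTtll=8 ggwwTTLl=8 ggwwTTll=8 ggwwTtLl=8 ggwwTtll=8
ggWwTtll hits 8/256; gcd=8; 8÷8/256÷8 = 1/32

P(ggWwTtll) = 1/32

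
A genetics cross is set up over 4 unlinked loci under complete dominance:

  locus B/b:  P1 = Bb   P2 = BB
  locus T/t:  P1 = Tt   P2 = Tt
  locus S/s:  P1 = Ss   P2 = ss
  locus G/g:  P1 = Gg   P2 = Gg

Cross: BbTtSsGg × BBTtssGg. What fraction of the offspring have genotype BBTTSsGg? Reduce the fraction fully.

P(BBTTSsGg) = 1/32

BbTtSsGg gametes: BTSG×1, BTSg×1, BTsG×1, BTsg×1, BtSG×1, BtSg×1, BtsG×1, Btsg×1, bTSG×1, bTSg×1, bTsG×1, bTsg×1, btSG×1, btSg×1, btsG×1, btsg×1
BBTtssGg gametes: BTsG×4, BTsg×4, BtsG×4, Btsg×4
BbTtSsGg×BBTtssGg grid (16·16=256): BBTTSsGG=4 BBTTSsGg=8 BBTTSsgg=4 BBTTssGG=4 BBTTssGg=8 BBTTssgg=4 BBTtSsGG=8 BBTtSsGg=16 BBTtSsgg=8 BBTtssGG=8 BBTtssGg=16 BBTtssgg=8 BBttSsGG=4 BBttSsGg=8 BBttSsgg=4 BBttssGG=4 BBttssGg=8 BBttssgg=4 BbTTSsGG=4 BbTTSsGg=8 BbTTSsgg=4 BbTTssGG=4 BbTTssGg=8 BbTTssgg=4 BbTtSsGG=8 BbTtSsGg=16 BbTtSsgg=8 BbTtssGG=8 BbTtssGg=16 BbTtssgg=8 BbttSsGG=4 BbttSsGg=8 BbttSsgg=4 BbttssGG=4 BbttssGg=8 Bbttssgg=4
BBTTSsGg hits 8/256; gcd=8; 8÷8/256÷8 = 1/32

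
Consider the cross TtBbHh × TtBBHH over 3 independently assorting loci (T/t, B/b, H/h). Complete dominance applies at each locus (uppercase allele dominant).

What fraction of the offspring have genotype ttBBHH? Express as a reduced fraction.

P(ttBBHH) = 1/16

TtBbHh gametes: TBH×1, TBh×1, TbH×1, Tbh×1, tBH×1, tBh×1, tbH×1, tbh×1
TtBBHH gametes: TBH×4, tBH×4
TtBbHh×TtBBHH grid (8·8=64): TTBBHH=4 TTBBHh=4 TTBbHH=4 TTBbHh=4 TtBBHH=8 TtBBHh=8 TtBbHH=8 TtBbHh=8 ttBBHH=4 ttBBHh=4 ttBbHH=4 ttBbHh=4
ttBBHH hits 4/64; gcd=4; 4÷4/64÷4 = 1/16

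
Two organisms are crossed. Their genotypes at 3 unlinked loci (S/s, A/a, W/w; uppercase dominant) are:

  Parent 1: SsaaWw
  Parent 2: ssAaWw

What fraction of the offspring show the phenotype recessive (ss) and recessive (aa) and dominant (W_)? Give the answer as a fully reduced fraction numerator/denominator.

SsaaWw gametes: SaW×2, Saw×2, saW×2, saw×2
ssAaWw gametes: sAW×2, sAw×2, saW×2, saw×2
SsaaWw×ssAaWw grid (8·8=64): SsAaWW=4 SsAaWw=8 SsAaww=4 SsaaWW=4 SsaaWw=8 Ssaaww=4 ssAaWW=4 ssAaWw=8 ssAaww=4 ssaaWW=4 ssaaWw=8 ssaaww=4
ss aa W_ hits 12/64; gcd=4; 12÷4/64÷4 = 3/16

P(ss aa W_) = 3/16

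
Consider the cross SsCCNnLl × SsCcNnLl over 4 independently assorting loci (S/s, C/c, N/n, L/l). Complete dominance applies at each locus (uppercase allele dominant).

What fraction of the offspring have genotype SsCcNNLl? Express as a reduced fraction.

P(SsCcNNLl) = 1/32

SsCCNnLl gametes: SCNL×2, SCNl×2, SCnL×2, SCnl×2, sCNL×2, sCNl×2, sCnL×2, sCnl×2
SsCcNnLl gametes: SCNL×1, SCNl×1, SCnL×1, SCnl×1, ScNL×1, ScNl×1, ScnL×1, Scnl×1, sCNL×1, sCNl×1, sCnL×1, sCnl×1, scNL×1, scNl×1, scnL×1, scnl×1
SsCCNnLl×SsCcNnLl grid (16·16=256): SSCCNNLL=2 SSCCNNLl=4 SSCCNNll=2 SSCCNnLL=4 SSCCNnLl=8 SSCCNnll=4 SSCCnnLL=2 SSCCnnLl=4 SSCCnnll=2 SSCcNNLL=2 SSCcNNLl=4 SSCcNNll=2 SSCcNnLL=4 SSCcNnLl=8 SSCcNnll=4 SSCcnnLL=2 SSCcnnLl=4 SSCcnnll=2 SsCCNNLL=4 SsCCNNLl=8 SsCCNNll=4 SsCCNnLL=8 SsCCNnLl=16 SsCCNnll=8 SsCCnnLL=4 SsCCnnLl=8 SsCCnnll=4 SsCcNNLL=4 SsCcNNLl=8 SsCcNNll=4 SsCcNnLL=8 SsCcNnLl=16 SsCcNnll=8 SsCcnnLL=4 SsCcnnLl=8 SsCcnnll=4 ssCCNNLL=2 ssCCNNLl=4 ssCCNNll=2 ssCCNnLL=4 ssCCNnLl=8 ssCCNnll=4 ssCCnnLL=2 ssCCnnLl=4 ssCCnnll=2 ssCcNNLL=2 ssCcNNLl=4 ssCcNNll=2 ssCcNnLL=4 ssCcNnLl=8 ssCcNnll=4 ssCcnnLL=2 ssCcnnLl=4 ssCcnnll=2
SsCcNNLl hits 8/256; gcd=8; 8÷8/256÷8 = 1/32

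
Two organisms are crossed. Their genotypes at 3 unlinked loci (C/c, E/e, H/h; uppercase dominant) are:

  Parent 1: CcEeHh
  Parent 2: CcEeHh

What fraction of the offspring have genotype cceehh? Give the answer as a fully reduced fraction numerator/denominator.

P(cceehh) = 1/64

CcEeHh gametes: CEH×1, CEh×1, CeH×1, Ceh×1, cEH×1, cEh×1, ceH×1, ceh×1
CcEeHh gametes: CEH×1, CEh×1, CeH×1, Ceh×1, cEH×1, cEh×1, ceH×1, ceh×1
CcEeHh×CcEeHh grid (8·8=64): CCEEHH=1 CCEEHh=2 CCEEhh=1 CCEeHH=2 CCEeHh=4 CCEehh=2 CCeeHH=1 CCeeHh=2 CCeehh=1 CcEEHH=2 CcEEHh=4 CcEEhh=2 CcEeHH=4 CcEeHh=8 CcEehh=4 CceeHH=2 CceeHh=4 Cceehh=2 ccEEHH=1 ccEEHh=2 ccEEhh=1 ccEeHH=2 ccEeHh=4 ccEehh=2 cceeHH=1 cceeHh=2 cceehh=1
cceehh hits 1/64; gcd=1; 1÷1/64÷1 = 1/64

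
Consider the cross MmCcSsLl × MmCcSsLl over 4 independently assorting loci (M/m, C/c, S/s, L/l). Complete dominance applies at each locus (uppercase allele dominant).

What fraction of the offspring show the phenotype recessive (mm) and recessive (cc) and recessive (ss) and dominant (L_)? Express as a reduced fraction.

MmCcSsLl gametes: MCSL×1, MCSl×1, MCsL×1, MCsl×1, McSL×1, McSl×1, McsL×1, Mcsl×1, mCSL×1, mCSl×1, mCsL×1, mCsl×1, mcSL×1, mcSl×1, mcsL×1, mcsl×1
MmCcSsLl gametes: MCSL×1, MCSl×1, MCsL×1, MCsl×1, McSL×1, McSl×1, McsL×1, Mcsl×1, mCSL×1, mCSl×1, mCsL×1, mCsl×1, mcSL×1, mcSl×1, mcsL×1, mcsl×1
MmCcSsLl×MmCcSsLl grid (16·16=256): MMCCSSLL=1 MMCCSSLl=2 MMCCSSll=1 MMCCSsLL=2 MMCCSsLl=4 MMCCSsll=2 MMCCssLL=1 MMCCssLl=2 MMCCssll=1 MMCcSSLL=2 MMCcSSLl=4 MMCcSSll=2 MMCcSsLL=4 MMCcSsLl=8 MMCcSsll=4 MMCcssLL=2 MMCcssLl=4 MMCcssll=2 MMccSSLL=1 MMccSSLl=2 MMccSSll=1 MMccSsLL=2 MMccSsLl=4 MMccSsll=2 MMccssLL=1 MMccssLl=2 MMccssll=1 MmCCSSLL=2 MmCCSSLl=4 MmCCSSll=2 MmCCSsLL=4 MmCCSsLl=8 MmCCSsll=4 MmCCssLL=2 MmCCssLl=4 MmCCssll=2 MmCcSSLL=4 MmCcSSLl=8 MmCcSSll=4 MmCcSsLL=8 MmCcSsLl=16 MmCcSsll=8 MmCcssLL=4 MmCcssLl=8 MmCcssll=4 MmccSSLL=2 MmccSSLl=4 MmccSSll=2 MmccSsLL=4 MmccSsLl=8 MmccSsll=4 MmccssLL=2 MmccssLl=4 Mmccssll=2 mmCCSSLL=1 mmCCSSLl=2 mmCCSSll=1 mmCCSsLL=2 mmCCSsLl=4 mmCCSsll=2 mmCCssLL=1 mmCCssLl=2 mmCCssll=1 mmCcSSLL=2 mmCcSSLl=4 mmCcSSll=2 mmCcSsLL=4 mmCcSsLl=8 mmCcSsll=4 mmCcssLL=2 mmCcssLl=4 mmCcssll=2 mmccSSLL=1 mmccSSLl=2 mmccSSll=1 mmccSsLL=2 mmccSsLl=4 mmccSsll=2 mmccssLL=1 mmccssLl=2 mmccssll=1
mm cc ss L_ hits 3/256; gcd=1; 3÷1/256÷1 = 3/256

P(mm cc ss L_) = 3/256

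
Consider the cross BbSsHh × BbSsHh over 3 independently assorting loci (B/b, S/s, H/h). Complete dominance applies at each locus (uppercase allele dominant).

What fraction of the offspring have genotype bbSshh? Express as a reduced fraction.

P(bbSshh) = 1/32

BbSsHh gametes: BSH×1, BSh×1, BsH×1, Bsh×1, bSH×1, bSh×1, bsH×1, bsh×1
BbSsHh gametes: BSH×1, BSh×1, BsH×1, Bsh×1, bSH×1, bSh×1, bsH×1, bsh×1
BbSsHh×BbSsHh grid (8·8=64): BBSSHH=1 BBSSHh=2 BBSShh=1 BBSsHH=2 BBSsHh=4 BBSshh=2 BBssHH=1 BBssHh=2 BBsshh=1 BbSSHH=2 BbSSHh=4 BbSShh=2 BbSsHH=4 BbSsHh=8 BbSshh=4 BbssHH=2 BbssHh=4 Bbsshh=2 bbSSHH=1 bbSSHh=2 bbSShh=1 bbSsHH=2 bbSsHh=4 bbSshh=2 bbssHH=1 bbssHh=2 bbsshh=1
bbSshh hits 2/64; gcd=2; 2÷2/64÷2 = 1/32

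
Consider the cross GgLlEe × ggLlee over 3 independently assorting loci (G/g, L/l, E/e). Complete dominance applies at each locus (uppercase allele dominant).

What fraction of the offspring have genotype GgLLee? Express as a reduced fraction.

P(GgLLee) = 1/16

GgLlEe gametes: GLE×1, GLe×1, GlE×1, Gle×1, gLE×1, gLe×1, glE×1, gle×1
ggLlee gametes: gLe×4, gle×4
GgLlEe×ggLlee grid (8·8=64): GgLLEe=4 GgLLee=4 GgLlEe=8 GgLlee=8 GgllEe=4 Ggllee=4 ggLLEe=4 ggLLee=4 ggLlEe=8 ggLlee=8 ggllEe=4 ggllee=4
GgLLee hits 4/64; gcd=4; 4÷4/64÷4 = 1/16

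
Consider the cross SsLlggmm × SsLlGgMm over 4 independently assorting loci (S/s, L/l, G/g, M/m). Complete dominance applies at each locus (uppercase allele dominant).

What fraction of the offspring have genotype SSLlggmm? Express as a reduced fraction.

P(SSLlggmm) = 1/32

SsLlggmm gametes: SLgm×4, Slgm×4, sLgm×4, slgm×4
SsLlGgMm gametes: SLGM×1, SLGm×1, SLgM×1, SLgm×1, SlGM×1, SlGm×1, SlgM×1, Slgm×1, sLGM×1, sLGm×1, sLgM×1, sLgm×1, slGM×1, slGm×1, slgM×1, slgm×1
SsLlggmm×SsLlGgMm grid (16·16=256): SSLLGgMm=4 SSLLGgmm=4 SSLLggMm=4 SSLLggmm=4 SSLlGgMm=8 SSLlGgmm=8 SSLlggMm=8 SSLlggmm=8 SSllGgMm=4 SSllGgmm=4 SSllggMm=4 SSllggmm=4 SsLLGgMm=8 SsLLGgmm=8 SsLLggMm=8 SsLLggmm=8 SsLlGgMm=16 SsLlGgmm=16 SsLlggMm=16 SsLlggmm=16 SsllGgMm=8 SsllGgmm=8 SsllggMm=8 Ssllggmm=8 ssLLGgMm=4 ssLLGgmm=4 ssLLggMm=4 ssLLggmm=4 ssLlGgMm=8 ssLlGgmm=8 ssLlggMm=8 ssLlggmm=8 ssllGgMm=4 ssllGgmm=4 ssllggMm=4 ssllggmm=4
SSLlggmm hits 8/256; gcd=8; 8÷8/256÷8 = 1/32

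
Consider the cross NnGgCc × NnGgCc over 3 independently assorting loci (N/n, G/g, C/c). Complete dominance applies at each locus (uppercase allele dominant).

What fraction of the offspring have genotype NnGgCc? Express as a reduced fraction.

P(NnGgCc) = 1/8

NnGgCc gametes: NGC×1, NGc×1, NgC×1, Ngc×1, nGC×1, nGc×1, ngC×1, ngc×1
NnGgCc gametes: NGC×1, NGc×1, NgC×1, Ngc×1, nGC×1, nGc×1, ngC×1, ngc×1
NnGgCc×NnGgCc grid (8·8=64): NNGGCC=1 NNGGCc=2 NNGGcc=1 NNGgCC=2 NNGgCc=4 NNGgcc=2 NNggCC=1 NNggCc=2 NNggcc=1 NnGGCC=2 NnGGCc=4 NnGGcc=2 NnGgCC=4 NnGgCc=8 NnGgcc=4 NnggCC=2 NnggCc=4 Nnggcc=2 nnGGCC=1 nnGGCc=2 nnGGcc=1 nnGgCC=2 nnGgCc=4 nnGgcc=2 nnggCC=1 nnggCc=2 nnggcc=1
NnGgCc hits 8/64; gcd=8; 8÷8/64÷8 = 1/8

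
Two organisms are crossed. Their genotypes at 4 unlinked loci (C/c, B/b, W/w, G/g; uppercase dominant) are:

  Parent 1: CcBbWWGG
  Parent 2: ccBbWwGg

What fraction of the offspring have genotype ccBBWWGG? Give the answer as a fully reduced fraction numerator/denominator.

P(ccBBWWGG) = 1/32

CcBbWWGG gametes: CBWG×4, CbWG×4, cBWG×4, cbWG×4
ccBbWwGg gametes: cBWG×2, cBWg×2, cBwG×2, cBwg×2, cbWG×2, cbWg×2, cbwG×2, cbwg×2
CcBbWWGG×ccBbWwGg grid (16·16=256): CcBBWWGG=8 CcBBWWGg=8 CcBBWwGG=8 CcBBWwGg=8 CcBbWWGG=16 CcBbWWGg=16 CcBbWwGG=16 CcBbWwGg=16 CcbbWWGG=8 CcbbWWGg=8 CcbbWwGG=8 CcbbWwGg=8 ccBBWWGG=8 ccBBWWGg=8 ccBBWwGG=8 ccBBWwGg=8 ccBbWWGG=16 ccBbWWGg=16 ccBbWwGG=16 ccBbWwGg=16 ccbbWWGG=8 ccbbWWGg=8 ccbbWwGG=8 ccbbWwGg=8
ccBBWWGG hits 8/256; gcd=8; 8÷8/256÷8 = 1/32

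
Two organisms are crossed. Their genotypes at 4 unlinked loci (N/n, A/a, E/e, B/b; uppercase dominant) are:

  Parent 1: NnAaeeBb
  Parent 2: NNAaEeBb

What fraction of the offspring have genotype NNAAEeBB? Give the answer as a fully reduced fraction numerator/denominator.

NnAaeeBb gametes: NAeB×2, NAeb×2, NaeB×2, Naeb×2, nAeB×2, nAeb×2, naeB×2, naeb×2
NNAaEeBb gametes: NAEB×2, NAEb×2, NAeB×2, NAeb×2, NaEB×2, NaEb×2, NaeB×2, Naeb×2
NnAaeeBb×NNAaEeBb grid (16·16=256): NNAAEeBB=4 NNAAEeBb=8 NNAAEebb=4 NNAAeeBB=4 NNAAeeBb=8 NNAAeebb=4 NNAaEeBB=8 NNAaEeBb=16 NNAaEebb=8 NNAaeeBB=8 NNAaeeBb=16 NNAaeebb=8 NNaaEeBB=4 NNaaEeBb=8 NNaaEebb=4 NNaaeeBB=4 NNaaeeBb=8 NNaaeebb=4 NnAAEeBB=4 NnAAEeBb=8 NnAAEebb=4 NnAAeeBB=4 NnAAeeBb=8 NnAAeebb=4 NnAaEeBB=8 NnAaEeBb=16 NnAaEebb=8 NnAaeeBB=8 NnAaeeBb=16 NnAaeebb=8 NnaaEeBB=4 NnaaEeBb=8 NnaaEebb=4 NnaaeeBB=4 NnaaeeBb=8 Nnaaeebb=4
NNAAEeBB hits 4/256; gcd=4; 4÷4/256÷4 = 1/64

P(NNAAEeBB) = 1/64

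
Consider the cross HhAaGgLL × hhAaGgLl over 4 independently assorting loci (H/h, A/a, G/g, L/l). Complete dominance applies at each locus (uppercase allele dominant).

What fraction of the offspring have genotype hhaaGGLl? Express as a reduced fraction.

HhAaGgLL gametes: HAGL×2, HAgL×2, HaGL×2, HagL×2, hAGL×2, hAgL×2, haGL×2, hagL×2
hhAaGgLl gametes: hAGL×2, hAGl×2, hAgL×2, hAgl×2, haGL×2, haGl×2, hagL×2, hagl×2
HhAaGgLL×hhAaGgLl grid (16·16=256): HhAAGGLL=4 HhAAGGLl=4 HhAAGgLL=8 HhAAGgLl=8 HhAAggLL=4 HhAAggLl=4 HhAaGGLL=8 HhAaGGLl=8 HhAaGgLL=16 HhAaGgLl=16 HhAaggLL=8 HhAaggLl=8 HhaaGGLL=4 HhaaGGLl=4 HhaaGgLL=8 HhaaGgLl=8 HhaaggLL=4 HhaaggLl=4 hhAAGGLL=4 hhAAGGLl=4 hhAAGgLL=8 hhAAGgLl=8 hhAAggLL=4 hhAAggLl=4 hhAaGGLL=8 hhAaGGLl=8 hhAaGgLL=16 hhAaGgLl=16 hhAaggLL=8 hhAaggLl=8 hhaaGGLL=4 hhaaGGLl=4 hhaaGgLL=8 hhaaGgLl=8 hhaaggLL=4 hhaaggLl=4
hhaaGGLl hits 4/256; gcd=4; 4÷4/256÷4 = 1/64

P(hhaaGGLl) = 1/64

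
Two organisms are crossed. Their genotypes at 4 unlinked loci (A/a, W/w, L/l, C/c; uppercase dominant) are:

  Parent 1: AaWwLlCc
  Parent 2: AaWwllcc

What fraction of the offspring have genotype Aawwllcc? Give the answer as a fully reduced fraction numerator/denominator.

P(Aawwllcc) = 1/32

AaWwLlCc gametes: AWLC×1, AWLc×1, AWlC×1, AWlc×1, AwLC×1, AwLc×1, AwlC×1, Awlc×1, aWLC×1, aWLc×1, aWlC×1, aWlc×1, awLC×1, awLc×1, awlC×1, awlc×1
AaWwllcc gametes: AWlc×4, Awlc×4, aWlc×4, awlc×4
AaWwLlCc×AaWwllcc grid (16·16=256): AAWWLlCc=4 AAWWLlcc=4 AAWWllCc=4 AAWWllcc=4 AAWwLlCc=8 AAWwLlcc=8 AAWwllCc=8 AAWwllcc=8 AAwwLlCc=4 AAwwLlcc=4 AAwwllCc=4 AAwwllcc=4 AaWWLlCc=8 AaWWLlcc=8 AaWWllCc=8 AaWWllcc=8 AaWwLlCc=16 AaWwLlcc=16 AaWwllCc=16 AaWwllcc=16 AawwLlCc=8 AawwLlcc=8 AawwllCc=8 Aawwllcc=8 aaWWLlCc=4 aaWWLlcc=4 aaWWllCc=4 aaWWllcc=4 aaWwLlCc=8 aaWwLlcc=8 aaWwllCc=8 aaWwllcc=8 aawwLlCc=4 aawwLlcc=4 aawwllCc=4 aawwllcc=4
Aawwllcc hits 8/256; gcd=8; 8÷8/256÷8 = 1/32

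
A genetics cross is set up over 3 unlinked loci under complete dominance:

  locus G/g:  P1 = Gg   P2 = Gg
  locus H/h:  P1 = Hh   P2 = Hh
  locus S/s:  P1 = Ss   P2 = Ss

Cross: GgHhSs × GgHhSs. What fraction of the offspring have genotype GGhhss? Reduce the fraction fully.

GgHhSs gametes: GHS×1, GHs×1, GhS×1, Ghs×1, gHS×1, gHs×1, ghS×1, ghs×1
GgHhSs gametes: GHS×1, GHs×1, GhS×1, Ghs×1, gHS×1, gHs×1, ghS×1, ghs×1
GgHhSs×GgHhSs grid (8·8=64): GGHHSS=1 GGHHSs=2 GGHHss=1 GGHhSS=2 GGHhSs=4 GGHhss=2 GGhhSS=1 GGhhSs=2 GGhhss=1 GgHHSS=2 GgHHSs=4 GgHHss=2 GgHhSS=4 GgHhSs=8 GgHhss=4 GghhSS=2 GghhSs=4 Gghhss=2 ggHHSS=1 ggHHSs=2 ggHHss=1 ggHhSS=2 ggHhSs=4 ggHhss=2 gghhSS=1 gghhSs=2 gghhss=1
GGhhss hits 1/64; gcd=1; 1÷1/64÷1 = 1/64

P(GGhhss) = 1/64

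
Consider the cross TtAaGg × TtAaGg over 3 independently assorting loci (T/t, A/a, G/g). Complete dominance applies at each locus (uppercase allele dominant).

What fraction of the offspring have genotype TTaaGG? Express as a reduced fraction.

P(TTaaGG) = 1/64

TtAaGg gametes: TAG×1, TAg×1, TaG×1, Tag×1, tAG×1, tAg×1, taG×1, tag×1
TtAaGg gametes: TAG×1, TAg×1, TaG×1, Tag×1, tAG×1, tAg×1, taG×1, tag×1
TtAaGg×TtAaGg grid (8·8=64): TTAAGG=1 TTAAGg=2 TTAAgg=1 TTAaGG=2 TTAaGg=4 TTAagg=2 TTaaGG=1 TTaaGg=2 TTaagg=1 TtAAGG=2 TtAAGg=4 TtAAgg=2 TtAaGG=4 TtAaGg=8 TtAagg=4 TtaaGG=2 TtaaGg=4 Ttaagg=2 ttAAGG=1 ttAAGg=2 ttAAgg=1 ttAaGG=2 ttAaGg=4 ttAagg=2 ttaaGG=1 ttaaGg=2 ttaagg=1
TTaaGG hits 1/64; gcd=1; 1÷1/64÷1 = 1/64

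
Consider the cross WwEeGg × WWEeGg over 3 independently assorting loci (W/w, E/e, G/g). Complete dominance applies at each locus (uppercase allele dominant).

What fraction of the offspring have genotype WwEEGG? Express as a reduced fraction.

WwEeGg gametes: WEG×1, WEg×1, WeG×1, Weg×1, wEG×1, wEg×1, weG×1, weg×1
WWEeGg gametes: WEG×2, WEg×2, WeG×2, Weg×2
WwEeGg×WWEeGg grid (8·8=64): WWEEGG=2 WWEEGg=4 WWEEgg=2 WWEeGG=4 WWEeGg=8 WWEegg=4 WWeeGG=2 WWeeGg=4 WWeegg=2 WwEEGG=2 WwEEGg=4 WwEEgg=2 WwEeGG=4 WwEeGg=8 WwEegg=4 WweeGG=2 WweeGg=4 Wweegg=2
WwEEGG hits 2/64; gcd=2; 2÷2/64÷2 = 1/32

P(WwEEGG) = 1/32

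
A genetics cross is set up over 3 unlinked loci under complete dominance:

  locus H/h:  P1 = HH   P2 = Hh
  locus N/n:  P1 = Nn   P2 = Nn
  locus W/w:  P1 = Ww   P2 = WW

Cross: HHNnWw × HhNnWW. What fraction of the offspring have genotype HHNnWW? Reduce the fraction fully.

HHNnWw gametes: HNW×2, HNw×2, HnW×2, Hnw×2
HhNnWW gametes: HNW×2, HnW×2, hNW×2, hnW×2
HHNnWw×HhNnWW grid (8·8=64): HHNNWW=4 HHNNWw=4 HHNnWW=8 HHNnWw=8 HHnnWW=4 HHnnWw=4 HhNNWW=4 HhNNWw=4 HhNnWW=8 HhNnWw=8 HhnnWW=4 HhnnWw=4
HHNnWW hits 8/64; gcd=8; 8÷8/64÷8 = 1/8

P(HHNnWW) = 1/8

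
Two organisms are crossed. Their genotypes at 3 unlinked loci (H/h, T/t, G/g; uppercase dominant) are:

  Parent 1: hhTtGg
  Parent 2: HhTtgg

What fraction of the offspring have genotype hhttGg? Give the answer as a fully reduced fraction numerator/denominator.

hhTtGg gametes: hTG×2, hTg×2, htG×2, htg×2
HhTtgg gametes: HTg×2, Htg×2, hTg×2, htg×2
hhTtGg×HhTtgg grid (8·8=64): HhTTGg=4 HhTTgg=4 HhTtGg=8 HhTtgg=8 HhttGg=4 Hhttgg=4 hhTTGg=4 hhTTgg=4 hhTtGg=8 hhTtgg=8 hhttGg=4 hhttgg=4
hhttGg hits 4/64; gcd=4; 4÷4/64÷4 = 1/16

P(hhttGg) = 1/16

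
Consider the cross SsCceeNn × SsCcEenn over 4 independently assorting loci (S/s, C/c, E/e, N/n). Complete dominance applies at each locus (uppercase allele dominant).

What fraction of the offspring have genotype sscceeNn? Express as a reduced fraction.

SsCceeNn gametes: SCeN×2, SCen×2, SceN×2, Scen×2, sCeN×2, sCen×2, sceN×2, scen×2
SsCcEenn gametes: SCEn×2, SCen×2, ScEn×2, Scen×2, sCEn×2, sCen×2, scEn×2, scen×2
SsCceeNn×SsCcEenn grid (16·16=256): SSCCEeNn=4 SSCCEenn=4 SSCCeeNn=4 SSCCeenn=4 SSCcEeNn=8 SSCcEenn=8 SSCceeNn=8 SSCceenn=8 SSccEeNn=4 SSccEenn=4 SScceeNn=4 SScceenn=4 SsCCEeNn=8 SsCCEenn=8 SsCCeeNn=8 SsCCeenn=8 SsCcEeNn=16 SsCcEenn=16 SsCceeNn=16 SsCceenn=16 SsccEeNn=8 SsccEenn=8 SscceeNn=8 Sscceenn=8 ssCCEeNn=4 ssCCEenn=4 ssCCeeNn=4 ssCCeenn=4 ssCcEeNn=8 ssCcEenn=8 ssCceeNn=8 ssCceenn=8 ssccEeNn=4 ssccEenn=4 sscceeNn=4 sscceenn=4
sscceeNn hits 4/256; gcd=4; 4÷4/256÷4 = 1/64

P(sscceeNn) = 1/64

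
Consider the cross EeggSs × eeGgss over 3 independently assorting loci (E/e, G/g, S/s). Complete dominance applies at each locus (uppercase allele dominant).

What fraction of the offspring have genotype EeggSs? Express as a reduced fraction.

EeggSs gametes: EgS×2, Egs×2, egS×2, egs×2
eeGgss gametes: eGs×4, egs×4
EeggSs×eeGgss grid (8·8=64): EeGgSs=8 EeGgss=8 EeggSs=8 Eeggss=8 eeGgSs=8 eeGgss=8 eeggSs=8 eeggss=8
EeggSs hits 8/64; gcd=8; 8÷8/64÷8 = 1/8

P(EeggSs) = 1/8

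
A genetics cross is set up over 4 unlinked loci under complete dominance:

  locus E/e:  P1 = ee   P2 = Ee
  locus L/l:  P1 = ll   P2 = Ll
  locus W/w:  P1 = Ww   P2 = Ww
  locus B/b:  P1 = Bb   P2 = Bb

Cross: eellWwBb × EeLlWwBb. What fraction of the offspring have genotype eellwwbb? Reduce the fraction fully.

P(eellwwbb) = 1/64

eellWwBb gametes: elWB×4, elWb×4, elwB×4, elwb×4
EeLlWwBb gametes: ELWB×1, ELWb×1, ELwB×1, ELwb×1, ElWB×1, ElWb×1, ElwB×1, Elwb×1, eLWB×1, eLWb×1, eLwB×1, eLwb×1, elWB×1, elWb×1, elwB×1, elwb×1
eellWwBb×EeLlWwBb grid (16·16=256): EeLlWWBB=4 EeLlWWBb=8 EeLlWWbb=4 EeLlWwBB=8 EeLlWwBb=16 EeLlWwbb=8 EeLlwwBB=4 EeLlwwBb=8 EeLlwwbb=4 EellWWBB=4 EellWWBb=8 EellWWbb=4 EellWwBB=8 EellWwBb=16 EellWwbb=8 EellwwBB=4 EellwwBb=8 Eellwwbb=4 eeLlWWBB=4 eeLlWWBb=8 eeLlWWbb=4 eeLlWwBB=8 eeLlWwBb=16 eeLlWwbb=8 eeLlwwBB=4 eeLlwwBb=8 eeLlwwbb=4 eellWWBB=4 eellWWBb=8 eellWWbb=4 eellWwBB=8 eellWwBb=16 eellWwbb=8 eellwwBB=4 eellwwBb=8 eellwwbb=4
eellwwbb hits 4/256; gcd=4; 4÷4/256÷4 = 1/64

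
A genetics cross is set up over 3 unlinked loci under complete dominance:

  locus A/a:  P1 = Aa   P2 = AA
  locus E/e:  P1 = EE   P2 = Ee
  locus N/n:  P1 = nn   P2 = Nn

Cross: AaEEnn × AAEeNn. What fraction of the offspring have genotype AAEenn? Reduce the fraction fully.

AaEEnn gametes: AEn×4, aEn×4
AAEeNn gametes: AEN×2, AEn×2, AeN×2, Aen×2
AaEEnn×AAEeNn grid (8·8=64): AAEENn=8 AAEEnn=8 AAEeNn=8 AAEenn=8 AaEENn=8 AaEEnn=8 AaEeNn=8 AaEenn=8
AAEenn hits 8/64; gcd=8; 8÷8/64÷8 = 1/8

P(AAEenn) = 1/8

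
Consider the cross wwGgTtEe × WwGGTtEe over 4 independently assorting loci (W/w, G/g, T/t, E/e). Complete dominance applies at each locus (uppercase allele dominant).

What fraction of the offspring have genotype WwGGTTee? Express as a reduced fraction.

wwGgTtEe gametes: wGTE×2, wGTe×2, wGtE×2, wGte×2, wgTE×2, wgTe×2, wgtE×2, wgte×2
WwGGTtEe gametes: WGTE×2, WGTe×2, WGtE×2, WGte×2, wGTE×2, wGTe×2, wGtE×2, wGte×2
wwGgTtEe×WwGGTtEe grid (16·16=256): WwGGTTEE=4 WwGGTTEe=8 WwGGTTee=4 WwGGTtEE=8 WwGGTtEe=16 WwGGTtee=8 WwGGttEE=4 WwGGttEe=8 WwGGttee=4 WwGgTTEE=4 WwGgTTEe=8 WwGgTTee=4 WwGgTtEE=8 WwGgTtEe=16 WwGgTtee=8 WwGgttEE=4 WwGgttEe=8 WwGgttee=4 wwGGTTEE=4 wwGGTTEe=8 wwGGTTee=4 wwGGTtEE=8 wwGGTtEe=16 wwGGTtee=8 wwGGttEE=4 wwGGttEe=8 wwGGttee=4 wwGgTTEE=4 wwGgTTEe=8 wwGgTTee=4 wwGgTtEE=8 wwGgTtEe=16 wwGgTtee=8 wwGgttEE=4 wwGgttEe=8 wwGgttee=4
WwGGTTee hits 4/256; gcd=4; 4÷4/256÷4 = 1/64

P(WwGGTTee) = 1/64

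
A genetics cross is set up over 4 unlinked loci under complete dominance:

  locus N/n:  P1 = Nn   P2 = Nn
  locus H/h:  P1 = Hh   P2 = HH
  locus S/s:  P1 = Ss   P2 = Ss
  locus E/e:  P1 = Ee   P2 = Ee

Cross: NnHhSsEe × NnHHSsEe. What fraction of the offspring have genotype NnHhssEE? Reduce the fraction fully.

NnHhSsEe gametes: NHSE×1, NHSe×1, NHsE×1, NHse×1, NhSE×1, NhSe×1, NhsE×1, Nhse×1, nHSE×1, nHSe×1, nHsE×1, nHse×1, nhSE×1, nhSe×1, nhsE×1, nhse×1
NnHHSsEe gametes: NHSE×2, NHSe×2, NHsE×2, NHse×2, nHSE×2, nHSe×2, nHsE×2, nHse×2
NnHhSsEe×NnHHSsEe grid (16·16=256): NNHHSSEE=2 NNHHSSEe=4 NNHHSSee=2 NNHHSsEE=4 NNHHSsEe=8 NNHHSsee=4 NNHHssEE=2 NNHHssEe=4 NNHHssee=2 NNHhSSEE=2 NNHhSSEe=4 NNHhSSee=2 NNHhSsEE=4 NNHhSsEe=8 NNHhSsee=4 NNHhssEE=2 NNHhssEe=4 NNHhssee=2 NnHHSSEE=4 NnHHSSEe=8 NnHHSSee=4 NnHHSsEE=8 NnHHSsEe=16 NnHHSsee=8 NnHHssEE=4 NnHHssEe=8 NnHHssee=4 NnHhSSEE=4 NnHhSSEe=8 NnHhSSee=4 NnHhSsEE=8 NnHhSsEe=16 NnHhSsee=8 NnHhssEE=4 NnHhssEe=8 NnHhssee=4 nnHHSSEE=2 nnHHSSEe=4 nnHHSSee=2 nnHHSsEE=4 nnHHSsEe=8 nnHHSsee=4 nnHHssEE=2 nnHHssEe=4 nnHHssee=2 nnHhSSEE=2 nnHhSSEe=4 nnHhSSee=2 nnHhSsEE=4 nnHhSsEe=8 nnHhSsee=4 nnHhssEE=2 nnHhssEe=4 nnHhssee=2
NnHhssEE hits 4/256; gcd=4; 4÷4/256÷4 = 1/64

P(NnHhssEE) = 1/64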